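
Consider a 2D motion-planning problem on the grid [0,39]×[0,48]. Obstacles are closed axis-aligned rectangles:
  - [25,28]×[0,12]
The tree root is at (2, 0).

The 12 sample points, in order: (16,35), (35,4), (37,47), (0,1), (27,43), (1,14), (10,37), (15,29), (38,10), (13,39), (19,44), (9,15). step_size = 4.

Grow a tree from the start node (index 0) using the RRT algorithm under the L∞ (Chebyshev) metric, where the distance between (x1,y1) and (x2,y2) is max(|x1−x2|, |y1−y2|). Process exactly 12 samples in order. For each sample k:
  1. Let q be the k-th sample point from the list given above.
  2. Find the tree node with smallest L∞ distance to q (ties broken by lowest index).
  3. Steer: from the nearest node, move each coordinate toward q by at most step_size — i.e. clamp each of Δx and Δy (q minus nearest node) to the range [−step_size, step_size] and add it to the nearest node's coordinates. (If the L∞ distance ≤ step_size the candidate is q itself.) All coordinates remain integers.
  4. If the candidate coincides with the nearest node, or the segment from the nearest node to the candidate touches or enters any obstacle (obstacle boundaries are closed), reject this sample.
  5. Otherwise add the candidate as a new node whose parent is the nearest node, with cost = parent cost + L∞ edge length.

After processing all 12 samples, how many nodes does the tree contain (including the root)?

1. q=(16,35) nearest=0 d=35 new=(6,4) → add node 1 parent=0 cost=4
2. q=(35,4) nearest=1 d=29 new=(10,4) → add node 2 parent=1 cost=8
3. q=(37,47) nearest=1 d=43 new=(10,8) → add node 3 parent=1 cost=8
4. q=(0,1) nearest=0 d=2 new=(0,1) → add node 4 parent=0 cost=2
5. q=(27,43) nearest=3 d=35 new=(14,12) → add node 5 parent=3 cost=12
6. q=(1,14) nearest=3 d=9 new=(6,12) → add node 6 parent=3 cost=12
7. q=(10,37) nearest=5 d=25 new=(10,16) → add node 7 parent=5 cost=16
8. q=(15,29) nearest=7 d=13 new=(14,20) → add node 8 parent=7 cost=20
9. q=(38,10) nearest=5 d=24 new=(18,10) → add node 9 parent=5 cost=16
10. q=(13,39) nearest=8 d=19 new=(13,24) → add node 10 parent=8 cost=24
11. q=(19,44) nearest=10 d=20 new=(17,28) → add node 11 parent=10 cost=28
12. q=(9,15) nearest=7 d=1 new=(9,15) → add node 12 parent=7 cost=17

Node count: 13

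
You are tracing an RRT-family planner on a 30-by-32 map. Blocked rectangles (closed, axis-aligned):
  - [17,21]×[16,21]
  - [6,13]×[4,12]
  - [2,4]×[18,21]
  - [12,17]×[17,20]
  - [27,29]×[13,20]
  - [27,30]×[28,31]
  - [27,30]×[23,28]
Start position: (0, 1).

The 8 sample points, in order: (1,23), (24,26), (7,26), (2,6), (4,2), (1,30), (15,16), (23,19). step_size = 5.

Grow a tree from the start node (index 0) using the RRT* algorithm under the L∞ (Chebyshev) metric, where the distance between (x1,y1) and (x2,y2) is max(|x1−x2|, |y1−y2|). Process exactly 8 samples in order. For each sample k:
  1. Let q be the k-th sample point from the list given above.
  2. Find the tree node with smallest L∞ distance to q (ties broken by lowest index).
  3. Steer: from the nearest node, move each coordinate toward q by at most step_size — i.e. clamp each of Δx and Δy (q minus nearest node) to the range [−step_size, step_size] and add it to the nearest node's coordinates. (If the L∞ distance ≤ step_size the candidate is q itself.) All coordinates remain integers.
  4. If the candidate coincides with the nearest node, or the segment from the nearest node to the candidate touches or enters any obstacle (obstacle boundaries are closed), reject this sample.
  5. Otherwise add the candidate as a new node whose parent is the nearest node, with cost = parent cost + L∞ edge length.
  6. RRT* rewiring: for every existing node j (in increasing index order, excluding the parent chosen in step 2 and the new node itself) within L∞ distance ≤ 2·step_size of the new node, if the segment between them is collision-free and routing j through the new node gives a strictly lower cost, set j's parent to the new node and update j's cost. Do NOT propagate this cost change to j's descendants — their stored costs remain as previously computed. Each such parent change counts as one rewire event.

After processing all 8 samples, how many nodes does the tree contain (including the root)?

1. q=(1,23) nearest=0 d=22 new=(1,6) → add node 1 parent=0 cost=5
2. q=(24,26) nearest=1 d=23 new=(6,11) → blocked by [6,13]×[4,12], reject
3. q=(7,26) nearest=1 d=20 new=(6,11) → blocked by [6,13]×[4,12], reject
4. q=(2,6) nearest=1 d=1 new=(2,6) → add node 2 parent=1 cost=6
5. q=(4,2) nearest=0 d=4 new=(4,2) → add node 3 parent=0 cost=4
6. q=(1,30) nearest=1 d=24 new=(1,11) → add node 4 parent=1 cost=10
7. q=(15,16) nearest=2 d=13 new=(7,11) → blocked by [6,13]×[4,12], reject
8. q=(23,19) nearest=3 d=19 new=(9,7) → blocked by [6,13]×[4,12], reject

Node count: 5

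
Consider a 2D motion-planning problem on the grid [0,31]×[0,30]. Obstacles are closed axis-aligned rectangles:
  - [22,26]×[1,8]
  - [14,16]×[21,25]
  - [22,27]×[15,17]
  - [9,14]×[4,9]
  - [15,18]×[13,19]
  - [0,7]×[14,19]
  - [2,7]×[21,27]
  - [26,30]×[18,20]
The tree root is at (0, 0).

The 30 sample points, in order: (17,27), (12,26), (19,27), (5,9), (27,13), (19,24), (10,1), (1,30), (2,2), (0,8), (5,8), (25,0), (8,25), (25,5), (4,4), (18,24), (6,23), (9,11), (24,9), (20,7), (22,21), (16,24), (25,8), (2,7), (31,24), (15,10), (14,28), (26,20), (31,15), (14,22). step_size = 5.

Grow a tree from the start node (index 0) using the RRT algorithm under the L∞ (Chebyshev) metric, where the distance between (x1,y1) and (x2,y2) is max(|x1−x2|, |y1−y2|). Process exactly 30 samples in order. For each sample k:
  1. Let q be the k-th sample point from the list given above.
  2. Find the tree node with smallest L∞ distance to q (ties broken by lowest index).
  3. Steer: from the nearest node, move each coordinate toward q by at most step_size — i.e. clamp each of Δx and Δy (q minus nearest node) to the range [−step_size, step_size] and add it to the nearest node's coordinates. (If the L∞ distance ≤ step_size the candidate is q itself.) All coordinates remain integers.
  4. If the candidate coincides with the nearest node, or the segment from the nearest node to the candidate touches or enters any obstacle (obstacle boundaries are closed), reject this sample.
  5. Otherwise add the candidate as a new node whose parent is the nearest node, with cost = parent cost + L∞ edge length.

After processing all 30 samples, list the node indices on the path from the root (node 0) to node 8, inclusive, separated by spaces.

1. q=(17,27) nearest=0 d=27 new=(5,5) → add node 1 parent=0 cost=5
2. q=(12,26) nearest=1 d=21 new=(10,10) → blocked by [9,14]×[4,9], reject
3. q=(19,27) nearest=1 d=22 new=(10,10) → blocked by [9,14]×[4,9], reject
4. q=(5,9) nearest=1 d=4 new=(5,9) → add node 2 parent=1 cost=9
5. q=(27,13) nearest=1 d=22 new=(10,10) → blocked by [9,14]×[4,9], reject
6. q=(19,24) nearest=2 d=15 new=(10,14) → add node 3 parent=2 cost=14
7. q=(10,1) nearest=1 d=5 new=(10,1) → add node 4 parent=1 cost=10
8. q=(1,30) nearest=3 d=16 new=(5,19) → blocked by [0,7]×[14,19], reject
9. q=(2,2) nearest=0 d=2 new=(2,2) → add node 5 parent=0 cost=2
10. q=(0,8) nearest=1 d=5 new=(0,8) → add node 6 parent=1 cost=10
11. q=(5,8) nearest=2 d=1 new=(5,8) → add node 7 parent=2 cost=10
12. q=(25,0) nearest=3 d=15 new=(15,9) → add node 8 parent=3 cost=19
13. q=(8,25) nearest=3 d=11 new=(8,19) → add node 9 parent=3 cost=19
14. q=(25,5) nearest=8 d=10 new=(20,5) → add node 10 parent=8 cost=24
15. q=(4,4) nearest=1 d=1 new=(4,4) → add node 11 parent=1 cost=6
16. q=(18,24) nearest=3 d=10 new=(15,19) → blocked by [15,18]×[13,19], reject
17. q=(6,23) nearest=9 d=4 new=(6,23) → blocked by [2,7]×[21,27], reject
18. q=(9,11) nearest=3 d=3 new=(9,11) → add node 12 parent=3 cost=17
19. q=(24,9) nearest=10 d=4 new=(24,9) → blocked by [22,26]×[1,8], reject
20. q=(20,7) nearest=10 d=2 new=(20,7) → add node 13 parent=10 cost=26
21. q=(22,21) nearest=3 d=12 new=(15,19) → blocked by [15,18]×[13,19], reject
22. q=(16,24) nearest=9 d=8 new=(13,24) → add node 14 parent=9 cost=24
23. q=(25,8) nearest=10 d=5 new=(25,8) → blocked by [22,26]×[1,8], reject
24. q=(2,7) nearest=6 d=2 new=(2,7) → add node 15 parent=6 cost=12
25. q=(31,24) nearest=8 d=16 new=(20,14) → add node 16 parent=8 cost=24
26. q=(15,10) nearest=8 d=1 new=(15,10) → add node 17 parent=8 cost=20
27. q=(14,28) nearest=14 d=4 new=(14,28) → add node 18 parent=14 cost=28
28. q=(26,20) nearest=16 d=6 new=(25,19) → blocked by [22,27]×[15,17], reject
29. q=(31,15) nearest=10 d=11 new=(25,10) → blocked by [22,26]×[1,8], reject
30. q=(14,22) nearest=14 d=2 new=(14,22) → blocked by [14,16]×[21,25], reject

Path: 0 1 2 3 8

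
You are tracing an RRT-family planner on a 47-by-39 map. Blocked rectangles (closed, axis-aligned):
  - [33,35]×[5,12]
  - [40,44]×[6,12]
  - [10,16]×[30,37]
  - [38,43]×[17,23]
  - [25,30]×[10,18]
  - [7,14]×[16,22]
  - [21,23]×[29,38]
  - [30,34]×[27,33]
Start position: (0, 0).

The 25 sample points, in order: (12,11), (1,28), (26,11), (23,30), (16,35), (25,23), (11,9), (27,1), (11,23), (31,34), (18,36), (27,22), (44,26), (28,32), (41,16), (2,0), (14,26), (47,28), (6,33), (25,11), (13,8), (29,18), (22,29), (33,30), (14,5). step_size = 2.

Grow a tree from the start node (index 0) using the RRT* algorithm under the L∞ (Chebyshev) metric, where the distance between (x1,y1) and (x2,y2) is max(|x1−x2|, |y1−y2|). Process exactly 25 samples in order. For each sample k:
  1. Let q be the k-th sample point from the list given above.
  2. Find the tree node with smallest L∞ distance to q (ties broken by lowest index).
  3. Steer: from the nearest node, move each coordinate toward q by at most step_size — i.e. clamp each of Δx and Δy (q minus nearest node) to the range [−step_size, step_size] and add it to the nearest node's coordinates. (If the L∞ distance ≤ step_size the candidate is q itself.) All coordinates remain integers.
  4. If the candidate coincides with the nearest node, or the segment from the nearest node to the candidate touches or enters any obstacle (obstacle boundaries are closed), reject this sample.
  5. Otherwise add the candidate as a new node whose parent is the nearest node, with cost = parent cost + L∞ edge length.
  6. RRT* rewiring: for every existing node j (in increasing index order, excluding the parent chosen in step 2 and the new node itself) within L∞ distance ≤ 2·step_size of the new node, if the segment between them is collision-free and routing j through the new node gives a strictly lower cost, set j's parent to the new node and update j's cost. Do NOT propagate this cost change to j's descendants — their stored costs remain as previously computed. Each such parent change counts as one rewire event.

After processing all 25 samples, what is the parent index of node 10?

1. q=(12,11) nearest=0 d=12 new=(2,2) → add node 1 parent=0 cost=2
2. q=(1,28) nearest=1 d=26 new=(1,4) → add node 2 parent=1 cost=4
3. q=(26,11) nearest=1 d=24 new=(4,4) → add node 3 parent=1 cost=4
4. q=(23,30) nearest=2 d=26 new=(3,6) → add node 4 parent=2 cost=6
5. q=(16,35) nearest=4 d=29 new=(5,8) → add node 5 parent=4 cost=8
6. q=(25,23) nearest=5 d=20 new=(7,10) → add node 6 parent=5 cost=10
7. q=(11,9) nearest=6 d=4 new=(9,9) → add node 7 parent=6 cost=12
8. q=(27,1) nearest=7 d=18 new=(11,7) → add node 8 parent=7 cost=14
9. q=(11,23) nearest=6 d=13 new=(9,12) → add node 9 parent=6 cost=12
10. q=(31,34) nearest=9 d=22 new=(11,14) → add node 10 parent=9 cost=14
11. q=(18,36) nearest=10 d=22 new=(13,16) → blocked by [7,14]×[16,22], reject
12. q=(27,22) nearest=8 d=16 new=(13,9) → add node 11 parent=8 cost=16
13. q=(44,26) nearest=11 d=31 new=(15,11) → add node 12 parent=11 cost=18
14. q=(28,32) nearest=10 d=18 new=(13,16) → blocked by [7,14]×[16,22], reject
15. q=(41,16) nearest=12 d=26 new=(17,13) → add node 13 parent=12 cost=20
16. q=(2,0) nearest=0 d=2 new=(2,0) → add node 14 parent=0 cost=2
17. q=(14,26) nearest=10 d=12 new=(13,16) → blocked by [7,14]×[16,22], reject
18. q=(47,28) nearest=13 d=30 new=(19,15) → add node 15 parent=13 cost=22
19. q=(6,33) nearest=15 d=18 new=(17,17) → add node 16 parent=15 cost=24
20. q=(25,11) nearest=15 d=6 new=(21,13) → add node 17 parent=15 cost=24
21. q=(13,8) nearest=11 d=1 new=(13,8) → add node 18 parent=11 cost=17
22. q=(29,18) nearest=17 d=8 new=(23,15) → add node 19 parent=17 cost=26
23. q=(22,29) nearest=16 d=12 new=(19,19) → add node 20 parent=16 cost=26
24. q=(33,30) nearest=20 d=14 new=(21,21) → add node 21 parent=20 cost=28
25. q=(14,5) nearest=8 d=3 new=(13,5) → add node 22 parent=8 cost=16

Parent of node 10: 9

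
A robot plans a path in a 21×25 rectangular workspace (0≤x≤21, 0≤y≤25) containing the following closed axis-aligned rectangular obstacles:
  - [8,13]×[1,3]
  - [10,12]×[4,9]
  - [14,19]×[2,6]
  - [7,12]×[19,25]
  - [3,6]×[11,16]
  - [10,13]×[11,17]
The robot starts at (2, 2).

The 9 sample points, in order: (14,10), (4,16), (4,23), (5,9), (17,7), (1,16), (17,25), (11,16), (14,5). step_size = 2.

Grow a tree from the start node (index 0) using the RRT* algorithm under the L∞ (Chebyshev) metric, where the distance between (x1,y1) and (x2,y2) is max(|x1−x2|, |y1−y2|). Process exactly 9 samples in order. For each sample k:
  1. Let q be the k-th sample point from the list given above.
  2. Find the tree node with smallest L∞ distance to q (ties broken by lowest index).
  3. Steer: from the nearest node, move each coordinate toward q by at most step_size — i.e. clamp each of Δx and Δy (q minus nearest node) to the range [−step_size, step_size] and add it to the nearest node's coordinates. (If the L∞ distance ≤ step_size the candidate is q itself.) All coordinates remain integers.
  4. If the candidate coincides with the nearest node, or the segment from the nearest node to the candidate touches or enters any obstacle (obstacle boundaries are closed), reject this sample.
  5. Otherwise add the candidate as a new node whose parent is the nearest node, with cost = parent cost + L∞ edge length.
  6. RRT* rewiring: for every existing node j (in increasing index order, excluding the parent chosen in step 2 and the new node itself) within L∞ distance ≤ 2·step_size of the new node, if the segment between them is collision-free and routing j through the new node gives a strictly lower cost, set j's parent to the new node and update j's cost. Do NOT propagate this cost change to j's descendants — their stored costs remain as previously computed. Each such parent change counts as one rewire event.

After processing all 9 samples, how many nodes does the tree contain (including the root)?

1. q=(14,10) nearest=0 d=12 new=(4,4) → add node 1 parent=0 cost=2
2. q=(4,16) nearest=1 d=12 new=(4,6) → add node 2 parent=1 cost=4
3. q=(4,23) nearest=2 d=17 new=(4,8) → add node 3 parent=2 cost=6
4. q=(5,9) nearest=3 d=1 new=(5,9) → add node 4 parent=3 cost=7
5. q=(17,7) nearest=4 d=12 new=(7,7) → add node 5 parent=4 cost=9
6. q=(1,16) nearest=4 d=7 new=(3,11) → blocked by [3,6]×[11,16], reject
7. q=(17,25) nearest=4 d=16 new=(7,11) → add node 6 parent=4 cost=9
8. q=(11,16) nearest=6 d=5 new=(9,13) → add node 7 parent=6 cost=11
9. q=(14,5) nearest=5 d=7 new=(9,5) → add node 8 parent=5 cost=11

Node count: 9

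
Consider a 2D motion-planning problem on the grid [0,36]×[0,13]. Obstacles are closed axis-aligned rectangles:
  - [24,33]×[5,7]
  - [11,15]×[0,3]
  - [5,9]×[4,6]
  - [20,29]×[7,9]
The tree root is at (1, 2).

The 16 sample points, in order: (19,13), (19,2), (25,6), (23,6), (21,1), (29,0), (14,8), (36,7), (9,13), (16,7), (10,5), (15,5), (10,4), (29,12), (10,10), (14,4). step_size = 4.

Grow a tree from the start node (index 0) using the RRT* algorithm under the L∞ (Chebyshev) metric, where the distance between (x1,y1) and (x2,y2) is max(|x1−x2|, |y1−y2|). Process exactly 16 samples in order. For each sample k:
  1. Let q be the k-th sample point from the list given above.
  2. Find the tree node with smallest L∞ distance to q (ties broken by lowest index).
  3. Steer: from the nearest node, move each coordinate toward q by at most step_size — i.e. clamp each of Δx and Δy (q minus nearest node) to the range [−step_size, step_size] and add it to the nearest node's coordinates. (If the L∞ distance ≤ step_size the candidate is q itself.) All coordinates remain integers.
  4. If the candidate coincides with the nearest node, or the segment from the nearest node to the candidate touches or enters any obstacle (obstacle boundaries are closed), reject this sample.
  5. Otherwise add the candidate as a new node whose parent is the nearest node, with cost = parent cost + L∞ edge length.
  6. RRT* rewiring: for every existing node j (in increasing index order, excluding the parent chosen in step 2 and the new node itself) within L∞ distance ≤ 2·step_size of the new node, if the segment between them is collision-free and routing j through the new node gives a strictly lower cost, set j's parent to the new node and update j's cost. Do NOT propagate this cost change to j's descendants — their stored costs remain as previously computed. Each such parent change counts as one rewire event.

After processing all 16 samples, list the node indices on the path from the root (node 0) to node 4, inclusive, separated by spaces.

1. q=(19,13) nearest=0 d=18 new=(5,6) → blocked by [5,9]×[4,6], reject
2. q=(19,2) nearest=0 d=18 new=(5,2) → add node 1 parent=0 cost=4
3. q=(25,6) nearest=1 d=20 new=(9,6) → blocked by [5,9]×[4,6], reject
4. q=(23,6) nearest=1 d=18 new=(9,6) → blocked by [5,9]×[4,6], reject
5. q=(21,1) nearest=1 d=16 new=(9,1) → add node 2 parent=1 cost=8
6. q=(29,0) nearest=2 d=20 new=(13,0) → blocked by [11,15]×[0,3], reject
7. q=(14,8) nearest=2 d=7 new=(13,5) → blocked by [11,15]×[0,3], reject
8. q=(36,7) nearest=2 d=27 new=(13,5) → blocked by [11,15]×[0,3], reject
9. q=(9,13) nearest=0 d=11 new=(5,6) → blocked by [5,9]×[4,6], reject
10. q=(16,7) nearest=2 d=7 new=(13,5) → blocked by [11,15]×[0,3], reject
11. q=(10,5) nearest=2 d=4 new=(10,5) → add node 3 parent=2 cost=12
12. q=(15,5) nearest=3 d=5 new=(14,5) → add node 4 parent=3 cost=16
13. q=(10,4) nearest=3 d=1 new=(10,4) → add node 5 parent=3 cost=13
14. q=(29,12) nearest=4 d=15 new=(18,9) → add node 6 parent=4 cost=20
15. q=(10,10) nearest=3 d=5 new=(10,9) → add node 7 parent=3 cost=16
16. q=(14,4) nearest=4 d=1 new=(14,4) → add node 8 parent=4 cost=17

Path: 0 1 2 3 4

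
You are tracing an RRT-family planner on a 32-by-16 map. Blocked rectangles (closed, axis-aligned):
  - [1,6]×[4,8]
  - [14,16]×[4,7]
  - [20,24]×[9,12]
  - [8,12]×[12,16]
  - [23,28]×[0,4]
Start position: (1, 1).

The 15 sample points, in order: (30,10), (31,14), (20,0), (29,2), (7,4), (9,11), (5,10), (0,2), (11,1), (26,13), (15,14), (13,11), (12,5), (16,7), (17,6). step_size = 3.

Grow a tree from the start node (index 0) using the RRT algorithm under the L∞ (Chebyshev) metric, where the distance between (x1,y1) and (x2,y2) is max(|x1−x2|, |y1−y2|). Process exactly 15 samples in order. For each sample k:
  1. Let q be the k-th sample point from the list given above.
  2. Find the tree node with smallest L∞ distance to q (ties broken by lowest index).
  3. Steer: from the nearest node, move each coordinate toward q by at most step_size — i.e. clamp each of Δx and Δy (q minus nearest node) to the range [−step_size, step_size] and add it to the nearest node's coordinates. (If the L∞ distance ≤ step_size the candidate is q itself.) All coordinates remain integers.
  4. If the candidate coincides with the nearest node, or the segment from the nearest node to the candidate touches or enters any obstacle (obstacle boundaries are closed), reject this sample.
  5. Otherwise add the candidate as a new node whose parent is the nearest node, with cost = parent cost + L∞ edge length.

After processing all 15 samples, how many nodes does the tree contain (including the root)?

Node count: 12

1. q=(30,10) nearest=0 d=29 new=(4,4) → blocked by [1,6]×[4,8], reject
2. q=(31,14) nearest=0 d=30 new=(4,4) → blocked by [1,6]×[4,8], reject
3. q=(20,0) nearest=0 d=19 new=(4,0) → add node 1 parent=0 cost=3
4. q=(29,2) nearest=1 d=25 new=(7,2) → add node 2 parent=1 cost=6
5. q=(7,4) nearest=2 d=2 new=(7,4) → add node 3 parent=2 cost=8
6. q=(9,11) nearest=3 d=7 new=(9,7) → add node 4 parent=3 cost=11
7. q=(5,10) nearest=4 d=4 new=(6,10) → add node 5 parent=4 cost=14
8. q=(0,2) nearest=0 d=1 new=(0,2) → add node 6 parent=0 cost=1
9. q=(11,1) nearest=2 d=4 new=(10,1) → add node 7 parent=2 cost=9
10. q=(26,13) nearest=7 d=16 new=(13,4) → add node 8 parent=7 cost=12
11. q=(15,14) nearest=4 d=7 new=(12,10) → add node 9 parent=4 cost=14
12. q=(13,11) nearest=9 d=1 new=(13,11) → add node 10 parent=9 cost=15
13. q=(12,5) nearest=8 d=1 new=(12,5) → add node 11 parent=8 cost=13
14. q=(16,7) nearest=8 d=3 new=(16,7) → blocked by [14,16]×[4,7], reject
15. q=(17,6) nearest=8 d=4 new=(16,6) → blocked by [14,16]×[4,7], reject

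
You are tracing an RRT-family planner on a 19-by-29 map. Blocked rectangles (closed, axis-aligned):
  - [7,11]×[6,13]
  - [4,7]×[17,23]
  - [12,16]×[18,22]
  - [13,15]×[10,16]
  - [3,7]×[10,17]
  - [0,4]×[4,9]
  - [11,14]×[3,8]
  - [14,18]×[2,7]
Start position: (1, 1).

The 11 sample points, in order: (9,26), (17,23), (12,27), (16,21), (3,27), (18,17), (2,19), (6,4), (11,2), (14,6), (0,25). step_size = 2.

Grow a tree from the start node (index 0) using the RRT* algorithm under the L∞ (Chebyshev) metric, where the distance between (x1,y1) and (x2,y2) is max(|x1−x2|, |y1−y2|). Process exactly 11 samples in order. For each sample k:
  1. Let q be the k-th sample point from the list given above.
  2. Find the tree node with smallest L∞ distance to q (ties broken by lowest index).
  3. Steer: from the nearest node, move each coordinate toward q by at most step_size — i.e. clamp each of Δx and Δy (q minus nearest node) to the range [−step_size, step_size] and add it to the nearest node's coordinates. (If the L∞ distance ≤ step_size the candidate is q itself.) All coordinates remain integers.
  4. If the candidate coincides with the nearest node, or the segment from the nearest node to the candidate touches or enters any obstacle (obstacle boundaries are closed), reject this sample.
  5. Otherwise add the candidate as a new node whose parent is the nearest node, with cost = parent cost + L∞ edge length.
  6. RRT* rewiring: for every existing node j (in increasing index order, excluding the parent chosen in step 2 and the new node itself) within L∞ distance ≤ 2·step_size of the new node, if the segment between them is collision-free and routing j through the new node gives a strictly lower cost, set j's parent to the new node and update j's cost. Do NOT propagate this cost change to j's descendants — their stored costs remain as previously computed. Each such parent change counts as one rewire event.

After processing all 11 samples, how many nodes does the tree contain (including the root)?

1. q=(9,26) nearest=0 d=25 new=(3,3) → add node 1 parent=0 cost=2
2. q=(17,23) nearest=1 d=20 new=(5,5) → blocked by [0,4]×[4,9], reject
3. q=(12,27) nearest=1 d=24 new=(5,5) → blocked by [0,4]×[4,9], reject
4. q=(16,21) nearest=1 d=18 new=(5,5) → blocked by [0,4]×[4,9], reject
5. q=(3,27) nearest=1 d=24 new=(3,5) → blocked by [0,4]×[4,9], reject
6. q=(18,17) nearest=1 d=15 new=(5,5) → blocked by [0,4]×[4,9], reject
7. q=(2,19) nearest=1 d=16 new=(2,5) → blocked by [0,4]×[4,9], reject
8. q=(6,4) nearest=1 d=3 new=(5,4) → add node 2 parent=1 cost=4
9. q=(11,2) nearest=2 d=6 new=(7,2) → add node 3 parent=2 cost=6
10. q=(14,6) nearest=3 d=7 new=(9,4) → add node 4 parent=3 cost=8
11. q=(0,25) nearest=2 d=21 new=(3,6) → blocked by [0,4]×[4,9], reject

Node count: 5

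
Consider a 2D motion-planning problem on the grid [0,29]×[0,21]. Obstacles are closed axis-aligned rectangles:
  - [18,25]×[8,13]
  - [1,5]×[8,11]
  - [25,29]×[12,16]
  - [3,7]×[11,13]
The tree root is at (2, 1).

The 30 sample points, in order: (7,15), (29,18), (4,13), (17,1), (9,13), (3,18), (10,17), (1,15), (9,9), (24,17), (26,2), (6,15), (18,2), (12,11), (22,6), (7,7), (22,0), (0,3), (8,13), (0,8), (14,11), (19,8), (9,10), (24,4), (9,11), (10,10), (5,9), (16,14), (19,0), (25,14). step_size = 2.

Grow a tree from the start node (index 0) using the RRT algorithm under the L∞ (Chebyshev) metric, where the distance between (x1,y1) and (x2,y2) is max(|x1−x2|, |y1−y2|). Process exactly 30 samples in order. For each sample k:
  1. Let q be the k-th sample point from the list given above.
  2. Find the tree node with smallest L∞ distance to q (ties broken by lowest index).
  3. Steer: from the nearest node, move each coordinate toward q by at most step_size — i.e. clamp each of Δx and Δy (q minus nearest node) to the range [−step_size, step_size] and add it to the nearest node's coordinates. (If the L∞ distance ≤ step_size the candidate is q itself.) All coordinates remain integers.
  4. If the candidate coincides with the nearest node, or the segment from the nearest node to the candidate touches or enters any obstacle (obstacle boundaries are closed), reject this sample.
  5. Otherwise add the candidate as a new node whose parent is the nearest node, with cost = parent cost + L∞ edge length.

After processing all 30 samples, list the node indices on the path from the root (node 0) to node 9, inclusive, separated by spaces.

1. q=(7,15) nearest=0 d=14 new=(4,3) → add node 1 parent=0 cost=2
2. q=(29,18) nearest=1 d=25 new=(6,5) → add node 2 parent=1 cost=4
3. q=(4,13) nearest=2 d=8 new=(4,7) → add node 3 parent=2 cost=6
4. q=(17,1) nearest=2 d=11 new=(8,3) → add node 4 parent=2 cost=6
5. q=(9,13) nearest=3 d=6 new=(6,9) → blocked by [1,5]×[8,11], reject
6. q=(3,18) nearest=3 d=11 new=(3,9) → blocked by [1,5]×[8,11], reject
7. q=(10,17) nearest=3 d=10 new=(6,9) → blocked by [1,5]×[8,11], reject
8. q=(1,15) nearest=3 d=8 new=(2,9) → blocked by [1,5]×[8,11], reject
9. q=(9,9) nearest=2 d=4 new=(8,7) → add node 5 parent=2 cost=6
10. q=(24,17) nearest=4 d=16 new=(10,5) → add node 6 parent=4 cost=8
11. q=(26,2) nearest=6 d=16 new=(12,3) → add node 7 parent=6 cost=10
12. q=(6,15) nearest=3 d=8 new=(6,9) → blocked by [1,5]×[8,11], reject
13. q=(18,2) nearest=7 d=6 new=(14,2) → add node 8 parent=7 cost=12
14. q=(12,11) nearest=5 d=4 new=(10,9) → add node 9 parent=5 cost=8
15. q=(22,6) nearest=8 d=8 new=(16,4) → add node 10 parent=8 cost=14
16. q=(7,7) nearest=5 d=1 new=(7,7) → add node 11 parent=5 cost=7
17. q=(22,0) nearest=10 d=6 new=(18,2) → add node 12 parent=10 cost=16
18. q=(0,3) nearest=0 d=2 new=(0,3) → add node 13 parent=0 cost=2
19. q=(8,13) nearest=9 d=4 new=(8,11) → add node 14 parent=9 cost=10
20. q=(0,8) nearest=3 d=4 new=(2,8) → blocked by [1,5]×[8,11], reject
21. q=(14,11) nearest=9 d=4 new=(12,11) → add node 15 parent=9 cost=10
22. q=(19,8) nearest=10 d=4 new=(18,6) → add node 16 parent=10 cost=16
23. q=(9,10) nearest=9 d=1 new=(9,10) → add node 17 parent=9 cost=9
24. q=(24,4) nearest=12 d=6 new=(20,4) → add node 18 parent=12 cost=18
25. q=(9,11) nearest=14 d=1 new=(9,11) → add node 19 parent=14 cost=11
26. q=(10,10) nearest=9 d=1 new=(10,10) → add node 20 parent=9 cost=9
27. q=(5,9) nearest=3 d=2 new=(5,9) → blocked by [1,5]×[8,11], reject
28. q=(16,14) nearest=15 d=4 new=(14,13) → add node 21 parent=15 cost=12
29. q=(19,0) nearest=12 d=2 new=(19,0) → add node 22 parent=12 cost=18
30. q=(25,14) nearest=16 d=8 new=(20,8) → blocked by [18,25]×[8,13], reject

Path: 0 1 2 5 9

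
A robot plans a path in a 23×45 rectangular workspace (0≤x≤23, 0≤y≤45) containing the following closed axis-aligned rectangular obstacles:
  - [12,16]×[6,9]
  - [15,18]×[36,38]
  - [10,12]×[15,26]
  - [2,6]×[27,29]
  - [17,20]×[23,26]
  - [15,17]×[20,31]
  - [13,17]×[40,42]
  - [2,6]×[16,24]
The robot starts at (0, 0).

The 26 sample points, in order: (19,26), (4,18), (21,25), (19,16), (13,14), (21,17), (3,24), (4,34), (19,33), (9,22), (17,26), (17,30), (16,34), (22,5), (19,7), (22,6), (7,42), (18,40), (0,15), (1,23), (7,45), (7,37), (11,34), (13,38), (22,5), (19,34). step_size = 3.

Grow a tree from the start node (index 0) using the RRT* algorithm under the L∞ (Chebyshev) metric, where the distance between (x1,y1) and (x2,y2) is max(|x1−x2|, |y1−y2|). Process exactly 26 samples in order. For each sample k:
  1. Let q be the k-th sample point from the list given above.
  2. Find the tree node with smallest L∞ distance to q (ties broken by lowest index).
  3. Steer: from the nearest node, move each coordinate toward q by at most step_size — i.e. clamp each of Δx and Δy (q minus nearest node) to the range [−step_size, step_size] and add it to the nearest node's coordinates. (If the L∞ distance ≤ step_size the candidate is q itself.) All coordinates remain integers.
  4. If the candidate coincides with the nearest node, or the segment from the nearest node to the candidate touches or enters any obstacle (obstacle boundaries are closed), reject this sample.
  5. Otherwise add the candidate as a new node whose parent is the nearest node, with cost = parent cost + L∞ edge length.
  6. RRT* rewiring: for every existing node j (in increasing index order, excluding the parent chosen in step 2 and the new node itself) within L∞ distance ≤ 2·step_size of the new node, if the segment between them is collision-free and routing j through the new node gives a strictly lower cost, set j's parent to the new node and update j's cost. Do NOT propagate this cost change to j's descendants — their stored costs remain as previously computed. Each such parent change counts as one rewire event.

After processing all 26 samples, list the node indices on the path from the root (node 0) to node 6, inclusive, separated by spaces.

Path: 0 1 2 3 4 5 6

1. q=(19,26) nearest=0 d=26 new=(3,3) → add node 1 parent=0 cost=3
2. q=(4,18) nearest=1 d=15 new=(4,6) → add node 2 parent=1 cost=6
3. q=(21,25) nearest=2 d=19 new=(7,9) → add node 3 parent=2 cost=9
4. q=(19,16) nearest=3 d=12 new=(10,12) → add node 4 parent=3 cost=12
5. q=(13,14) nearest=4 d=3 new=(13,14) → add node 5 parent=4 cost=15
6. q=(21,17) nearest=5 d=8 new=(16,17) → add node 6 parent=5 cost=18
7. q=(3,24) nearest=5 d=10 new=(10,17) → blocked by [10,12]×[15,26], reject
8. q=(4,34) nearest=6 d=17 new=(13,20) → add node 7 parent=6 cost=21
9. q=(19,33) nearest=7 d=13 new=(16,23) → blocked by [15,17]×[20,31], reject
10. q=(9,22) nearest=7 d=4 new=(10,22) → blocked by [10,12]×[15,26], reject
11. q=(17,26) nearest=7 d=6 new=(16,23) → blocked by [15,17]×[20,31], reject
12. q=(17,30) nearest=7 d=10 new=(16,23) → blocked by [15,17]×[20,31], reject
13. q=(16,34) nearest=7 d=14 new=(16,23) → blocked by [15,17]×[20,31], reject
14. q=(22,5) nearest=5 d=9 new=(16,11) → add node 8 parent=5 cost=18
15. q=(19,7) nearest=8 d=4 new=(19,8) → add node 9 parent=8 cost=21
16. q=(22,6) nearest=9 d=3 new=(22,6) → add node 10 parent=9 cost=24
17. q=(7,42) nearest=7 d=22 new=(10,23) → blocked by [10,12]×[15,26], reject
18. q=(18,40) nearest=7 d=20 new=(16,23) → blocked by [15,17]×[20,31], reject
19. q=(0,15) nearest=3 d=7 new=(4,12) → add node 11 parent=3 cost=12
20. q=(1,23) nearest=4 d=11 new=(7,15) → add node 12 parent=4 cost=15
21. q=(7,45) nearest=7 d=25 new=(10,23) → blocked by [10,12]×[15,26], reject
22. q=(7,37) nearest=7 d=17 new=(10,23) → blocked by [10,12]×[15,26], reject
23. q=(11,34) nearest=7 d=14 new=(11,23) → blocked by [10,12]×[15,26], reject
24. q=(13,38) nearest=7 d=18 new=(13,23) → add node 13 parent=7 cost=24
25. q=(22,5) nearest=10 d=1 new=(22,5) → add node 14 parent=10 cost=25
26. q=(19,34) nearest=13 d=11 new=(16,26) → blocked by [15,17]×[20,31], reject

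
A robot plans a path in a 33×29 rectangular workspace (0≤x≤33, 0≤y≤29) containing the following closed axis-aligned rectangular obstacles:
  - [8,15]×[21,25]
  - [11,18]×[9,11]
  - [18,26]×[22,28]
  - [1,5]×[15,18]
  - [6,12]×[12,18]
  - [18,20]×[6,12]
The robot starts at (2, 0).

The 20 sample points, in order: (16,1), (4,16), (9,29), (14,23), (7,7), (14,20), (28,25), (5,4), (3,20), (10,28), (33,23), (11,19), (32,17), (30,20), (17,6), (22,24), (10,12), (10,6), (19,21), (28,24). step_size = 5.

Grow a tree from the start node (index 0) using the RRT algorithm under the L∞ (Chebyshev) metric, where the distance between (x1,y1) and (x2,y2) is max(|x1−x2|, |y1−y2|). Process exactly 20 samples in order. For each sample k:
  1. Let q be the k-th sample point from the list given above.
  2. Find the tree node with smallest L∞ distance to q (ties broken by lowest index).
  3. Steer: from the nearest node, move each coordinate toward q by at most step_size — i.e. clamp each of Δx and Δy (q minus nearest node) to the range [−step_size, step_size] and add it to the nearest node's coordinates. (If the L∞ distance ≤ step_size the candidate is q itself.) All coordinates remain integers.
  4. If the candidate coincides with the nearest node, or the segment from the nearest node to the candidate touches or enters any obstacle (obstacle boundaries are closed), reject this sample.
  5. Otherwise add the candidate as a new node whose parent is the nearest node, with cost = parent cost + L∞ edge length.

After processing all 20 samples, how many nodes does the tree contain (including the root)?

1. q=(16,1) nearest=0 d=14 new=(7,1) → add node 1 parent=0 cost=5
2. q=(4,16) nearest=1 d=15 new=(4,6) → add node 2 parent=1 cost=10
3. q=(9,29) nearest=2 d=23 new=(9,11) → add node 3 parent=2 cost=15
4. q=(14,23) nearest=3 d=12 new=(14,16) → blocked by [6,12]×[12,18], reject
5. q=(7,7) nearest=2 d=3 new=(7,7) → add node 4 parent=2 cost=13
6. q=(14,20) nearest=3 d=9 new=(14,16) → blocked by [6,12]×[12,18], reject
7. q=(28,25) nearest=3 d=19 new=(14,16) → blocked by [6,12]×[12,18], reject
8. q=(5,4) nearest=2 d=2 new=(5,4) → add node 5 parent=2 cost=12
9. q=(3,20) nearest=3 d=9 new=(4,16) → blocked by [1,5]×[15,18], reject
10. q=(10,28) nearest=3 d=17 new=(10,16) → blocked by [6,12]×[12,18], reject
11. q=(33,23) nearest=3 d=24 new=(14,16) → blocked by [6,12]×[12,18], reject
12. q=(11,19) nearest=3 d=8 new=(11,16) → blocked by [6,12]×[12,18], reject
13. q=(32,17) nearest=3 d=23 new=(14,16) → blocked by [6,12]×[12,18], reject
14. q=(30,20) nearest=3 d=21 new=(14,16) → blocked by [6,12]×[12,18], reject
15. q=(17,6) nearest=3 d=8 new=(14,6) → blocked by [11,18]×[9,11], reject
16. q=(22,24) nearest=3 d=13 new=(14,16) → blocked by [6,12]×[12,18], reject
17. q=(10,12) nearest=3 d=1 new=(10,12) → blocked by [6,12]×[12,18], reject
18. q=(10,6) nearest=4 d=3 new=(10,6) → add node 6 parent=4 cost=16
19. q=(19,21) nearest=3 d=10 new=(14,16) → blocked by [6,12]×[12,18], reject
20. q=(28,24) nearest=6 d=18 new=(15,11) → blocked by [11,18]×[9,11], reject

Node count: 7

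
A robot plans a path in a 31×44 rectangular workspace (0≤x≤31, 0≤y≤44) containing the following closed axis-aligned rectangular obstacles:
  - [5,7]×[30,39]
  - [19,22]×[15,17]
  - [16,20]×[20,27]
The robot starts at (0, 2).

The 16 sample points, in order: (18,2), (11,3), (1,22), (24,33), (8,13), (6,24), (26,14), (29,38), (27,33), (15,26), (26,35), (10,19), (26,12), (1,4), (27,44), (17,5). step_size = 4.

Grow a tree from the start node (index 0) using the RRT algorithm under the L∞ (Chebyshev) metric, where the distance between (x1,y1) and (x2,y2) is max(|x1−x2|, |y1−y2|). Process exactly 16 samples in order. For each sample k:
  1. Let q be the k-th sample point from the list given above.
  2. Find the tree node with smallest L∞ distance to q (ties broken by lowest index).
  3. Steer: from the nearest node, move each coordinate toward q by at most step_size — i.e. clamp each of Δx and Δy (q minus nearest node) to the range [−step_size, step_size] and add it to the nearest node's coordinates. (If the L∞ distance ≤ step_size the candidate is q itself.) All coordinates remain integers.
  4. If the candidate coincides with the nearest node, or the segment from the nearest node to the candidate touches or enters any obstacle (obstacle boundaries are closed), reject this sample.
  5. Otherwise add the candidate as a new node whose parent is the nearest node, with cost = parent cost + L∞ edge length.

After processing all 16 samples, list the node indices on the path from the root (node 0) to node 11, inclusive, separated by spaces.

Path: 0 1 2 3 4 5 6 8 11

1. q=(18,2) nearest=0 d=18 new=(4,2) → add node 1 parent=0 cost=4
2. q=(11,3) nearest=1 d=7 new=(8,3) → add node 2 parent=1 cost=8
3. q=(1,22) nearest=2 d=19 new=(4,7) → add node 3 parent=2 cost=12
4. q=(24,33) nearest=3 d=26 new=(8,11) → add node 4 parent=3 cost=16
5. q=(8,13) nearest=4 d=2 new=(8,13) → add node 5 parent=4 cost=18
6. q=(6,24) nearest=5 d=11 new=(6,17) → add node 6 parent=5 cost=22
7. q=(26,14) nearest=2 d=18 new=(12,7) → add node 7 parent=2 cost=12
8. q=(29,38) nearest=6 d=23 new=(10,21) → add node 8 parent=6 cost=26
9. q=(27,33) nearest=8 d=17 new=(14,25) → add node 9 parent=8 cost=30
10. q=(15,26) nearest=9 d=1 new=(15,26) → add node 10 parent=9 cost=31
11. q=(26,35) nearest=10 d=11 new=(19,30) → blocked by [16,20]×[20,27], reject
12. q=(10,19) nearest=8 d=2 new=(10,19) → add node 11 parent=8 cost=28
13. q=(26,12) nearest=9 d=13 new=(18,21) → blocked by [16,20]×[20,27], reject
14. q=(1,4) nearest=0 d=2 new=(1,4) → add node 12 parent=0 cost=2
15. q=(27,44) nearest=10 d=18 new=(19,30) → blocked by [16,20]×[20,27], reject
16. q=(17,5) nearest=7 d=5 new=(16,5) → add node 13 parent=7 cost=16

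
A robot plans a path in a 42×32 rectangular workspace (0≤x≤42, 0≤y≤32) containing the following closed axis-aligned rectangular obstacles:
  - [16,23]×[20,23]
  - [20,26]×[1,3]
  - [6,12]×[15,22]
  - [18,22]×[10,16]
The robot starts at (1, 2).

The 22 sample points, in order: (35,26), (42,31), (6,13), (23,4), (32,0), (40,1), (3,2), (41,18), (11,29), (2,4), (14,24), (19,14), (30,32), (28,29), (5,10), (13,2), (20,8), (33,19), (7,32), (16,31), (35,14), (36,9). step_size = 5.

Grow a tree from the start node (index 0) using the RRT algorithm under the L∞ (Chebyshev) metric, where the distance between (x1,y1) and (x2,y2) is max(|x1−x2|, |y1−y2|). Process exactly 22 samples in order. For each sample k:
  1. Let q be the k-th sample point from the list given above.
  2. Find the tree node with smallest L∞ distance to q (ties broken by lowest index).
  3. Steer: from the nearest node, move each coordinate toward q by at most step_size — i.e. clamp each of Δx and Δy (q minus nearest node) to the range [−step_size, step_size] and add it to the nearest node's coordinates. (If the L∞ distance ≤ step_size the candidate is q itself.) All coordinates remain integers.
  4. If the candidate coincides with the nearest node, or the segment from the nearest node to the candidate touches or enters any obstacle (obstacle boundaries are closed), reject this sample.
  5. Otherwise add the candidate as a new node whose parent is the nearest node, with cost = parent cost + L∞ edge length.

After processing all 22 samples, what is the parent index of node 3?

Parent of node 3: 2

1. q=(35,26) nearest=0 d=34 new=(6,7) → add node 1 parent=0 cost=5
2. q=(42,31) nearest=1 d=36 new=(11,12) → add node 2 parent=1 cost=10
3. q=(6,13) nearest=2 d=5 new=(6,13) → add node 3 parent=2 cost=15
4. q=(23,4) nearest=2 d=12 new=(16,7) → add node 4 parent=2 cost=15
5. q=(32,0) nearest=4 d=16 new=(21,2) → blocked by [20,26]×[1,3], reject
6. q=(40,1) nearest=4 d=24 new=(21,2) → blocked by [20,26]×[1,3], reject
7. q=(3,2) nearest=0 d=2 new=(3,2) → add node 5 parent=0 cost=2
8. q=(41,18) nearest=4 d=25 new=(21,12) → blocked by [18,22]×[10,16], reject
9. q=(11,29) nearest=3 d=16 new=(11,18) → blocked by [6,12]×[15,22], reject
10. q=(2,4) nearest=0 d=2 new=(2,4) → add node 6 parent=0 cost=2
11. q=(14,24) nearest=3 d=11 new=(11,18) → blocked by [6,12]×[15,22], reject
12. q=(19,14) nearest=4 d=7 new=(19,12) → blocked by [18,22]×[10,16], reject
13. q=(30,32) nearest=2 d=20 new=(16,17) → add node 7 parent=2 cost=15
14. q=(28,29) nearest=7 d=12 new=(21,22) → blocked by [16,23]×[20,23], reject
15. q=(5,10) nearest=1 d=3 new=(5,10) → add node 8 parent=1 cost=8
16. q=(13,2) nearest=4 d=5 new=(13,2) → add node 9 parent=4 cost=20
17. q=(20,8) nearest=4 d=4 new=(20,8) → add node 10 parent=4 cost=19
18. q=(33,19) nearest=10 d=13 new=(25,13) → blocked by [18,22]×[10,16], reject
19. q=(7,32) nearest=7 d=15 new=(11,22) → blocked by [6,12]×[15,22], reject
20. q=(16,31) nearest=7 d=14 new=(16,22) → blocked by [16,23]×[20,23], reject
21. q=(35,14) nearest=10 d=15 new=(25,13) → blocked by [18,22]×[10,16], reject
22. q=(36,9) nearest=10 d=16 new=(25,9) → add node 11 parent=10 cost=24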